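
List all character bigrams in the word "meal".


Word: "meal" (length 4)
Number of bigrams = 4 - 2 + 1 = 3
  Position 0: "me"
  Position 1: "ea"
  Position 2: "al"
Bigrams = "me", "ea", "al"


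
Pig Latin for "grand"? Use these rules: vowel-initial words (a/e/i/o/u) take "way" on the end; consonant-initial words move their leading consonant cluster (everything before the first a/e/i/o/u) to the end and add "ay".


Word: "grand"
Starts with consonant(s) → move to end, add 'ay'
Consonant cluster: "gr"
Pig Latin = "andgray"


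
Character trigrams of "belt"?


Word: "belt" (length 4)
Number of trigrams = 4 - 3 + 1 = 2
  Position 0: "bel"
  Position 1: "elt"
Trigrams = "bel", "elt"


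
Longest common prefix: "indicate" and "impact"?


Word 1: "indicate"
Word 2: "impact"
Comparing from start:
  Pos 0: 'i' == 'i'
  Pos 1: 'n' != 'm' (stop)
LCP = "i" (length 1)


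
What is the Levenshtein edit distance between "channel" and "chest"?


Word 1: "channel" (length 7)
Word 2: "chest" (length 5)
One optimal edit sequence (insert/delete/substitute each cost 1):
  1. keep 'c'
  2. keep 'h'
  3. delete 'a'  (+1)
  4. delete 'n'  (+1)
  5. substitute 'n' -> 'e'  (+1)
  6. substitute 'e' -> 's'  (+1)
  7. substitute 'l' -> 't'  (+1)
Total edit operations: 5
Edit distance = 5


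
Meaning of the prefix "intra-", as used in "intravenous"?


Prefix: intra-
Example: intravenous (intra- + venous)
Meaning = within


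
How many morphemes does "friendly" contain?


Word: "friendly"
Morphemes: friend / -ly
Each morpheme carries meaning
= 2 morphemes


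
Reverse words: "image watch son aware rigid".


Original: "image watch son aware rigid"
Words (1..n): image | watch | son | aware | rigid
Reversed (n..1): rigid | aware | son | watch | image
Result = "rigid aware son watch image"


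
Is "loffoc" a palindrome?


Word: "loffoc"
Reversed: "coffol"
Forward == Backward? loffoc != coffol
Palindrome = No


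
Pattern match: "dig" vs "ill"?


Pattern of "dig": [0, 1, 2]
Pattern of "ill": [0, 1, 1]
Patterns do not match
Same pattern = No


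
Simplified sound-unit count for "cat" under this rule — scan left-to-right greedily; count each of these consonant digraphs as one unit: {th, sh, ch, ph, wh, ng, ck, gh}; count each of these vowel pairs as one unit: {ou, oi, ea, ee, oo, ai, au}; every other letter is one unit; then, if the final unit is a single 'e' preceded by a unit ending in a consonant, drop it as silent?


Word: "cat" (3 letters)
Left-to-right scan:
  [1] 'c' (letter)
  [2] 'a' (letter)
  [3] 't' (letter)
Units from scan: 3
Sound units = 3 units


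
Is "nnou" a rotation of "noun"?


Word: "noun", Candidate: "nnou"
Method: check if candidate is substring of word+word
"nounnoun" contains "nnou"? Yes
Is rotation = Yes


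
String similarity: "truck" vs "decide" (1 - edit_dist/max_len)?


Word 1: "truck" (length 5)
Word 2: "decide" (length 6)
One optimal edit sequence:
  1. insert 'd'  (+1)
  2. substitute 't' -> 'e'  (+1)
  3. substitute 'r' -> 'c'  (+1)
  4. substitute 'u' -> 'i'  (+1)
  5. substitute 'c' -> 'd'  (+1)
  6. substitute 'k' -> 'e'  (+1)
Edit distance = 6
Max length = max(5, 6) = 6
Similarity = 1 - 6/6
= 0.0000


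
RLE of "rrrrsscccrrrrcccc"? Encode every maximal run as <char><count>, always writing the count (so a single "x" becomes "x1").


String: "rrrrsscccrrrrcccc"
Scanning for consecutive runs:
  'r' x 4
  's' x 2
  'c' x 3
  'r' x 4
  'c' x 4
RLE = "r4s2c3r4c4"


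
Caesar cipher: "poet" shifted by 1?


Word: "poet"
Shift: 1
Each letter → (letter + shift) mod 26:
  'p' (15) + 1 = 16 → 'q'
  'o' (14) + 1 = 15 → 'p'
  'e' (4) + 1 = 5 → 'f'
  't' (19) + 1 = 20 → 'u'
Result = "qpfu"


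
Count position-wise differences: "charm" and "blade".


Comparing character by character (same length = 5):
  Pos 0: 'c' vs 'b' !=
  Pos 1: 'h' vs 'l' !=
  Pos 2: 'a' vs 'a' =
  Pos 3: 'r' vs 'd' !=
  Pos 4: 'm' vs 'e' !=
Hamming distance = 4


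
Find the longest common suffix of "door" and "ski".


Word 1: "door"
Word 2: "ski"
Comparing from end:
  Pos -1: 'r' != 'i' (stop)
LCS = "" (length 0)


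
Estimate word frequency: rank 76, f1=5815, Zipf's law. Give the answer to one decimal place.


Zipf's law: f(r) = f(1) / r
f(1) = 5815
f(76) = 5815 / 76
= 76.5 occurrences


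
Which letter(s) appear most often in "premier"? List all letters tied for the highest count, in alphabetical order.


Word: "premier"
Letter counts:
  'e': 2
  'i': 1
  'm': 1
  'p': 1
  'r': 2
Maximum count = 2
Most frequent = 'e', 'r' (2 times each)


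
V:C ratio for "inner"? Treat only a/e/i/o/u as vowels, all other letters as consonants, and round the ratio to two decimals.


Word: "inner"
Vowels (a,e,i,o,u): 2
Consonants: 3
Ratio = 2/3
= 0.67


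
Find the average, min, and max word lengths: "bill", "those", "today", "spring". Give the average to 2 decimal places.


Lengths: "bill"=4, "those"=5, "today"=5, "spring"=6
Sum = 20, Count = 4
Average = 20/4 = 5.00
= avg=5.00, min=4, max=6


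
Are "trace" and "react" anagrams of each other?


Word 1: "trace" → sorted: acert
Word 2: "react" → sorted: acert
Same letters? acert == acert
Anagram = Yes


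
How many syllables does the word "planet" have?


Word: "planet"
Syllable breakdown: plan · et
Counting: 2 parts
= 2 syllables


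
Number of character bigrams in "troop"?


Word: "troop" (length 5)
Number of 2-grams = length - 2 + 1 = 5 - 2 + 1
= 4


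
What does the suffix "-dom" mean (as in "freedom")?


Suffix: -dom
Example: freedom = free + -dom
Meaning = state / realm


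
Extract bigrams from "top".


Word: "top" (length 3)
Number of bigrams = 3 - 2 + 1 = 2
  Position 0: "to"
  Position 1: "op"
Bigrams = "to", "op"


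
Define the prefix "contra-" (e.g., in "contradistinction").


Prefix: contra-
Example: contradistinction (contra- + distinction)
Meaning = against


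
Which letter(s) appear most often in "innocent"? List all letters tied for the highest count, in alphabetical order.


Word: "innocent"
Letter counts:
  'c': 1
  'e': 1
  'i': 1
  'n': 3
  'o': 1
  't': 1
Maximum count = 3
Most frequent = 'n' (3 times each)


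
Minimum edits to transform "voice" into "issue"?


Word 1: "voice" (length 5)
Word 2: "issue" (length 5)
One optimal edit sequence (insert/delete/substitute each cost 1):
  1. substitute 'v' -> 'i'  (+1)
  2. substitute 'o' -> 's'  (+1)
  3. substitute 'i' -> 's'  (+1)
  4. substitute 'c' -> 'u'  (+1)
  5. keep 'e'
Total edit operations: 4
Edit distance = 4


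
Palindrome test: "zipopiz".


Word: "zipopiz"
Reversed: "zipopiz"
Forward == Backward? zipopiz == zipopiz
Palindrome = Yes


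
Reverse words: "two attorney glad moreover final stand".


Original: "two attorney glad moreover final stand"
Words (1..n): two | attorney | glad | moreover | final | stand
Reversed (n..1): stand | final | moreover | glad | attorney | two
Result = "stand final moreover glad attorney two"


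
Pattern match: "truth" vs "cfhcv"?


Pattern of "truth": [0, 1, 2, 0, 3]
Pattern of "cfhcv": [0, 1, 2, 0, 3]
Patterns match
Same pattern = Yes


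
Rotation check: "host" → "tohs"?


Word: "host", Candidate: "tohs"
Method: check if candidate is substring of word+word
"hosthost" contains "tohs"? No
Is rotation = No


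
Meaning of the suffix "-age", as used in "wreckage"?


Suffix: -age
Example: wreckage = wreck + -age
Meaning = result / collection


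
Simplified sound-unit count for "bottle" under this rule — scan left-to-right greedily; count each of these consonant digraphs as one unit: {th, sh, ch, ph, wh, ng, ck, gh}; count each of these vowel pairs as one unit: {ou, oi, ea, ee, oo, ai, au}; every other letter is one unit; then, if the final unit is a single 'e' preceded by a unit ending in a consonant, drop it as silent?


Word: "bottle" (6 letters)
Left-to-right scan:
  (1) 'b' (letter)
  (2) 'o' (letter)
  (3) 't' (letter)
  (4) 't' (letter)
  (5) 'l' (letter)
  (6) 'e' (letter)
Units from scan: 6
Final unit is 'e' after a consonant -> drop as silent (-1)
Sound units = 5 units


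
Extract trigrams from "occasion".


Word: "occasion" (length 8)
Number of trigrams = 8 - 3 + 1 = 6
  Position 0: "occ"
  Position 1: "cca"
  Position 2: "cas"
  Position 3: "asi"
  Position 4: "sio"
  Position 5: "ion"
Trigrams = "occ", "cca", "cas", "asi", "sio", "ion"


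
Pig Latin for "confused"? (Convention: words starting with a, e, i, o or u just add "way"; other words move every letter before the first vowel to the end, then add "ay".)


Word: "confused"
Starts with consonant(s) → move to end, add 'ay'
Consonant cluster: "c"
Pig Latin = "onfusedcay"


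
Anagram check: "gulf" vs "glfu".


Word 1: "gulf" → sorted: fglu
Word 2: "glfu" → sorted: fglu
Same letters? fglu == fglu
Anagram = Yes


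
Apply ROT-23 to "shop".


Word: "shop"
Shift: 23
Each letter → (letter + shift) mod 26:
  's' (18) + 23 = 15 → 'p'
  'h' (7) + 23 = 4 → 'e'
  'o' (14) + 23 = 11 → 'l'
  'p' (15) + 23 = 12 → 'm'
Result = "pelm"


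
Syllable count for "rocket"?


Word: "rocket"
Syllable breakdown: rock · et
Counting: 2 parts
= 2 syllables


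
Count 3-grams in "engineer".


Word: "engineer" (length 8)
Number of 3-grams = length - 3 + 1 = 8 - 3 + 1
= 6


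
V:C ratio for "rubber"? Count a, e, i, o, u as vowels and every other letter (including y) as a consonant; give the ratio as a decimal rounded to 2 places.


Word: "rubber"
Vowels (a,e,i,o,u): 2
Consonants: 4
Ratio = 2/4
= 0.50


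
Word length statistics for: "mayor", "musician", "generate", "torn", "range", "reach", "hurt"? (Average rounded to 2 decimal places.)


Lengths: "mayor"=5, "musician"=8, "generate"=8, "torn"=4, "range"=5, "reach"=5, "hurt"=4
Sum = 39, Count = 7
Average = 39/7 = 5.57
= avg=5.57, min=4, max=8


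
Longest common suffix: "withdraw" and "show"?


Word 1: "withdraw"
Word 2: "show"
Comparing from end:
  Pos -1: 'w' == 'w'
  Pos -2: 'a' != 'o' (stop)
LCS = "w" (length 1)


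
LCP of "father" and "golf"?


Word 1: "father"
Word 2: "golf"
Comparing from start:
  Pos 0: 'f' != 'g' (stop)
LCP = "" (length 0)


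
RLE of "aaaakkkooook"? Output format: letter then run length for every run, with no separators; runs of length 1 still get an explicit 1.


String: "aaaakkkooook"
Scanning for consecutive runs:
  'a' x 4
  'k' x 3
  'o' x 4
  'k' x 1
RLE = "a4k3o4k1"


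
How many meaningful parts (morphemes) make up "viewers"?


Word: "viewers"
Morphemes: view | -er | -s
Each morpheme carries meaning
= 3 morphemes


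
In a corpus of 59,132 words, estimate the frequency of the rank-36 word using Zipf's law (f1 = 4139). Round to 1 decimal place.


Zipf's law: f(r) = f(1) / r
f(1) = 4139
f(36) = 4139 / 36
= 115.0 occurrences


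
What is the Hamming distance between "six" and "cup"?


Comparing character by character (same length = 3):
  Pos 0: 's' vs 'c' !=
  Pos 1: 'i' vs 'u' !=
  Pos 2: 'x' vs 'p' !=
Hamming distance = 3


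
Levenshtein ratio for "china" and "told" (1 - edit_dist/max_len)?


Word 1: "china" (length 5)
Word 2: "told" (length 4)
One optimal edit sequence:
  1. delete 'c'  (+1)
  2. substitute 'h' -> 't'  (+1)
  3. substitute 'i' -> 'o'  (+1)
  4. substitute 'n' -> 'l'  (+1)
  5. substitute 'a' -> 'd'  (+1)
Edit distance = 5
Max length = max(5, 4) = 5
Similarity = 1 - 5/5
= 0.0000


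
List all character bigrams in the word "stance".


Word: "stance" (length 6)
Number of bigrams = 6 - 2 + 1 = 5
  Position 0: "st"
  Position 1: "ta"
  Position 2: "an"
  Position 3: "nc"
  Position 4: "ce"
Bigrams = "st", "ta", "an", "nc", "ce"


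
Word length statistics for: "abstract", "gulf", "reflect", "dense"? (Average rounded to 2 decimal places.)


Lengths: "abstract"=8, "gulf"=4, "reflect"=7, "dense"=5
Sum = 24, Count = 4
Average = 24/4 = 6.00
= avg=6.00, min=4, max=8


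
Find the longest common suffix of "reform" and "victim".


Word 1: "reform"
Word 2: "victim"
Comparing from end:
  Pos -1: 'm' == 'm'
  Pos -2: 'r' != 'i' (stop)
LCS = "m" (length 1)


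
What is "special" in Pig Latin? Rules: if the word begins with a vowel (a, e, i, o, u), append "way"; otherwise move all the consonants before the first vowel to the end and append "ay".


Word: "special"
Starts with consonant(s) → move to end, add 'ay'
Consonant cluster: "sp"
Pig Latin = "ecialspay"


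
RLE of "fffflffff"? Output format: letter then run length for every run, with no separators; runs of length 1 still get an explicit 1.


String: "fffflffff"
Scanning for consecutive runs:
  'f' x 4
  'l' x 1
  'f' x 4
RLE = "f4l1f4"


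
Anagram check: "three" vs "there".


Word 1: "three" → sorted: eehrt
Word 2: "there" → sorted: eehrt
Same letters? eehrt == eehrt
Anagram = Yes


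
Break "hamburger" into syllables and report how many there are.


Word: "hamburger"
Syllable breakdown: ham / bur / ger
Counting: 3 parts
= 3 syllables


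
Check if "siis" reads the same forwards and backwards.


Word: "siis"
Reversed: "siis"
Forward == Backward? siis == siis
Palindrome = Yes


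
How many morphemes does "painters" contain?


Word: "painters"
Morphemes: paint / -er / -s
Each morpheme carries meaning
= 3 morphemes


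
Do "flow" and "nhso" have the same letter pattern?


Pattern of "flow": [0, 1, 2, 3]
Pattern of "nhso": [0, 1, 2, 3]
Patterns match
Same pattern = Yes


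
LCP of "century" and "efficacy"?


Word 1: "century"
Word 2: "efficacy"
Comparing from start:
  Pos 0: 'c' != 'e' (stop)
LCP = "" (length 0)


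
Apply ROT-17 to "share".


Word: "share"
Shift: 17
Each letter → (letter + shift) mod 26:
  's' (18) + 17 = 9 → 'j'
  'h' (7) + 17 = 24 → 'y'
  'a' (0) + 17 = 17 → 'r'
  'r' (17) + 17 = 8 → 'i'
  'e' (4) + 17 = 21 → 'v'
Result = "jyriv"


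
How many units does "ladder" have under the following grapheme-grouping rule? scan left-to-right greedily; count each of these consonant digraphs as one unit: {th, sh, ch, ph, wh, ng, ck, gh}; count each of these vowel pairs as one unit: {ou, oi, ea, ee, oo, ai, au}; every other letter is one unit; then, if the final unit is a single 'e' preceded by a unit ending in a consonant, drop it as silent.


Word: "ladder" (6 letters)
Left-to-right scan:
  1. 'l' (letter)
  2. 'a' (letter)
  3. 'd' (letter)
  4. 'd' (letter)
  5. 'e' (letter)
  6. 'r' (letter)
Units from scan: 6
Sound units = 6 units


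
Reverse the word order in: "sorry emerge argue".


Original: "sorry emerge argue"
Words (1..n): sorry | emerge | argue
Reversed (n..1): argue | emerge | sorry
Result = "argue emerge sorry"


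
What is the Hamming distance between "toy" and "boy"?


Comparing character by character (same length = 3):
  Pos 0: 't' vs 'b' !=
  Pos 1: 'o' vs 'o' =
  Pos 2: 'y' vs 'y' =
Hamming distance = 1


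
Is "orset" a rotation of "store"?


Word: "store", Candidate: "orset"
Method: check if candidate is substring of word+word
"storestore" contains "orset"? No
Is rotation = No


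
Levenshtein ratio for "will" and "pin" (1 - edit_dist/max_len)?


Word 1: "will" (length 4)
Word 2: "pin" (length 3)
One optimal edit sequence:
  1. substitute 'w' -> 'p'  (+1)
  2. keep 'i'
  3. delete 'l'  (+1)
  4. substitute 'l' -> 'n'  (+1)
Edit distance = 3
Max length = max(4, 3) = 4
Similarity = 1 - 3/4
= 0.2500


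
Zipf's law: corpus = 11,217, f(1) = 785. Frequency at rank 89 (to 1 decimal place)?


Zipf's law: f(r) = f(1) / r
f(1) = 785
f(89) = 785 / 89
= 8.8 occurrences


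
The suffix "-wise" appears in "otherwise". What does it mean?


Suffix: -wise
Example: otherwise (other + -wise)
Meaning = in the manner of


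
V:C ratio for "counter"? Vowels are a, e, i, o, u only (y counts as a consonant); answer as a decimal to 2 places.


Word: "counter"
Vowels (a,e,i,o,u): 3
Consonants: 4
Ratio = 3/4
= 0.75


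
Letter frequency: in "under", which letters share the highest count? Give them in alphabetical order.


Word: "under"
Letter counts:
  'd': 1
  'e': 1
  'n': 1
  'r': 1
  'u': 1
Maximum count = 1
Most frequent = 'd', 'e', 'n', 'r', 'u' (1 time each)


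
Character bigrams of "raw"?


Word: "raw" (length 3)
Number of bigrams = 3 - 2 + 1 = 2
  Position 0: "ra"
  Position 1: "aw"
Bigrams = "ra", "aw"


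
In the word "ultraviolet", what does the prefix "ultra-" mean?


Prefix: ultra-
As in: ultraviolet -> ultra- + violet
Meaning = beyond


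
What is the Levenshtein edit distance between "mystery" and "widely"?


Word 1: "mystery" (length 7)
Word 2: "widely" (length 6)
One optimal edit sequence (insert/delete/substitute each cost 1):
  1. delete 'm'  (+1)
  2. substitute 'y' -> 'w'  (+1)
  3. substitute 's' -> 'i'  (+1)
  4. substitute 't' -> 'd'  (+1)
  5. keep 'e'
  6. substitute 'r' -> 'l'  (+1)
  7. keep 'y'
Total edit operations: 5
Edit distance = 5


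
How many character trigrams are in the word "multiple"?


Word: "multiple" (length 8)
Number of 3-grams = length - 3 + 1 = 8 - 3 + 1
= 6


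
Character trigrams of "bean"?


Word: "bean" (length 4)
Number of trigrams = 4 - 3 + 1 = 2
  Position 0: "bea"
  Position 1: "ean"
Trigrams = "bea", "ean"


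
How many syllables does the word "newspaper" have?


Word: "newspaper"
Syllable breakdown: news-pa-per
Counting: 3 parts
= 3 syllables


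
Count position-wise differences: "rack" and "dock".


Comparing character by character (same length = 4):
  Pos 0: 'r' vs 'd' !=
  Pos 1: 'a' vs 'o' !=
  Pos 2: 'c' vs 'c' =
  Pos 3: 'k' vs 'k' =
Hamming distance = 2


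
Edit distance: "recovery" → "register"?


Word 1: "recovery" (length 8)
Word 2: "register" (length 8)
One optimal edit sequence (insert/delete/substitute each cost 1):
  1. keep 'r'
  2. keep 'e'
  3. insert 'g'  (+1)
  4. substitute 'c' -> 'i'  (+1)
  5. substitute 'o' -> 's'  (+1)
  6. substitute 'v' -> 't'  (+1)
  7. keep 'e'
  8. keep 'r'
  9. delete 'y'  (+1)
Total edit operations: 5
Edit distance = 5


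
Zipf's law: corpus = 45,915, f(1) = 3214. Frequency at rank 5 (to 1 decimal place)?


Zipf's law: f(r) = f(1) / r
f(1) = 3214
f(5) = 3214 / 5
= 642.8 occurrences


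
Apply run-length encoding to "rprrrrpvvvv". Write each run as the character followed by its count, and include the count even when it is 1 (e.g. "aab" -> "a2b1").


String: "rprrrrpvvvv"
Scanning for consecutive runs:
  'r' x 1
  'p' x 1
  'r' x 4
  'p' x 1
  'v' x 4
RLE = "r1p1r4p1v4"


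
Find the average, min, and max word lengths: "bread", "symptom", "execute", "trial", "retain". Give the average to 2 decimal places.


Lengths: "bread"=5, "symptom"=7, "execute"=7, "trial"=5, "retain"=6
Sum = 30, Count = 5
Average = 30/5 = 6.00
= avg=6.00, min=5, max=7


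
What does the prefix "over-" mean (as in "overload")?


Prefix: over-
As in: overload -> over- + load
Meaning = excessive


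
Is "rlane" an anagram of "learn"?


Word 1: "learn" → sorted: aelnr
Word 2: "rlane" → sorted: aelnr
Same letters? aelnr == aelnr
Anagram = Yes


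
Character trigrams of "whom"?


Word: "whom" (length 4)
Number of trigrams = 4 - 3 + 1 = 2
  Position 0: "who"
  Position 1: "hom"
Trigrams = "who", "hom"


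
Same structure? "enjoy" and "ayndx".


Pattern of "enjoy": [0, 1, 2, 3, 4]
Pattern of "ayndx": [0, 1, 2, 3, 4]
Patterns match
Same pattern = Yes


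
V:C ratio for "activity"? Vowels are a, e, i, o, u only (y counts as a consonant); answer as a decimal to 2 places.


Word: "activity"
Vowels (a,e,i,o,u): 3
Consonants: 5
Ratio = 3/5
= 0.60


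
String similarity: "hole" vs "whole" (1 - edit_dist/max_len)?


Word 1: "hole" (length 4)
Word 2: "whole" (length 5)
One optimal edit sequence:
  1. insert 'w'  (+1)
  2. keep 'h'
  3. keep 'o'
  4. keep 'l'
  5. keep 'e'
Edit distance = 1
Max length = max(4, 5) = 5
Similarity = 1 - 1/5
= 0.8000


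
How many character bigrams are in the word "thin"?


Word: "thin" (length 4)
Number of 2-grams = length - 2 + 1 = 4 - 2 + 1
= 3


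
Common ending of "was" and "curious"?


Word 1: "was"
Word 2: "curious"
Comparing from end:
  Pos -1: 's' == 's'
  Pos -2: 'a' != 'u' (stop)
LCS = "s" (length 1)


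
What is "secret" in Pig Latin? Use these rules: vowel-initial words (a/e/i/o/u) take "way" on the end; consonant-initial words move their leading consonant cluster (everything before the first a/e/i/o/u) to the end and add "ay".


Word: "secret"
Starts with consonant(s) → move to end, add 'ay'
Consonant cluster: "s"
Pig Latin = "ecretsay"


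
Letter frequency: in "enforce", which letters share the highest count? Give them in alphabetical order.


Word: "enforce"
Letter counts:
  'c': 1
  'e': 2
  'f': 1
  'n': 1
  'o': 1
  'r': 1
Maximum count = 2
Most frequent = 'e' (2 times each)


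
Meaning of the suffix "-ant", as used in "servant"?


Suffix: -ant
Example: servant = serve + -ant, with a spelling change
Meaning = one who / that which


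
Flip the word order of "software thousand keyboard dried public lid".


Original: "software thousand keyboard dried public lid"
Words (1..n): software | thousand | keyboard | dried | public | lid
Reversed (n..1): lid | public | dried | keyboard | thousand | software
Result = "lid public dried keyboard thousand software"


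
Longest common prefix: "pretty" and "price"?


Word 1: "pretty"
Word 2: "price"
Comparing from start:
  Pos 0: 'p' == 'p'
  Pos 1: 'r' == 'r'
  Pos 2: 'e' != 'i' (stop)
LCP = "pr" (length 2)


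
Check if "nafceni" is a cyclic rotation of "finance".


Word: "finance", Candidate: "nafceni"
Method: check if candidate is substring of word+word
"financefinance" contains "nafceni"? No
Is rotation = No


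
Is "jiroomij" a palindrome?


Word: "jiroomij"
Reversed: "jimoorij"
Forward == Backward? jiroomij != jimoorij
Palindrome = No


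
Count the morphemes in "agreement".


Word: "agreement"
Morphemes: agree | -ment
Each morpheme carries meaning
= 2 morphemes


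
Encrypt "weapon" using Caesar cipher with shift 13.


Word: "weapon"
Shift: 13
Each letter → (letter + shift) mod 26:
  'w' (22) + 13 = 9 → 'j'
  'e' (4) + 13 = 17 → 'r'
  'a' (0) + 13 = 13 → 'n'
  'p' (15) + 13 = 2 → 'c'
  'o' (14) + 13 = 1 → 'b'
  'n' (13) + 13 = 0 → 'a'
Result = "jrncba"


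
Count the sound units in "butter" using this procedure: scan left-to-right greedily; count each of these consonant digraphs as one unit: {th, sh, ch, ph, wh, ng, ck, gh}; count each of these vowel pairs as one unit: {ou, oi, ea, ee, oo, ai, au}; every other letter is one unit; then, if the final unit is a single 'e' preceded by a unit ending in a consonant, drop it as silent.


Word: "butter" (6 letters)
Left-to-right scan:
  1. 'b' (letter)
  2. 'u' (letter)
  3. 't' (letter)
  4. 't' (letter)
  5. 'e' (letter)
  6. 'r' (letter)
Units from scan: 6
Sound units = 6 units


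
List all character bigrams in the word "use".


Word: "use" (length 3)
Number of bigrams = 3 - 2 + 1 = 2
  Position 0: "us"
  Position 1: "se"
Bigrams = "us", "se"


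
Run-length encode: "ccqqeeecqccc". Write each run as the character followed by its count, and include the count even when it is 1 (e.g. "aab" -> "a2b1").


String: "ccqqeeecqccc"
Scanning for consecutive runs:
  'c' x 2
  'q' x 2
  'e' x 3
  'c' x 1
  'q' x 1
  'c' x 3
RLE = "c2q2e3c1q1c3"


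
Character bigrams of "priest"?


Word: "priest" (length 6)
Number of bigrams = 6 - 2 + 1 = 5
  Position 0: "pr"
  Position 1: "ri"
  Position 2: "ie"
  Position 3: "es"
  Position 4: "st"
Bigrams = "pr", "ri", "ie", "es", "st"


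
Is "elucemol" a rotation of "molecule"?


Word: "molecule", Candidate: "elucemol"
Method: check if candidate is substring of word+word
"moleculemolecule" contains "elucemol"? No
Is rotation = No


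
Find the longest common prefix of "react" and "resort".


Word 1: "react"
Word 2: "resort"
Comparing from start:
  Pos 0: 'r' == 'r'
  Pos 1: 'e' == 'e'
  Pos 2: 'a' != 's' (stop)
LCP = "re" (length 2)


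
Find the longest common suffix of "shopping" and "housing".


Word 1: "shopping"
Word 2: "housing"
Comparing from end:
  Pos -1: 'g' == 'g'
  Pos -2: 'n' == 'n'
  Pos -3: 'i' == 'i'
  Pos -4: 'p' != 's' (stop)
LCS = "ing" (length 3)


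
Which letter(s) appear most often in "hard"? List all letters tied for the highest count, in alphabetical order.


Word: "hard"
Letter counts:
  'a': 1
  'd': 1
  'h': 1
  'r': 1
Maximum count = 1
Most frequent = 'a', 'd', 'h', 'r' (1 time each)


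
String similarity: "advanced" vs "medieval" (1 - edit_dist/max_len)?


Word 1: "advanced" (length 8)
Word 2: "medieval" (length 8)
One optimal edit sequence:
  1. substitute 'a' -> 'm'  (+1)
  2. substitute 'd' -> 'e'  (+1)
  3. substitute 'v' -> 'd'  (+1)
  4. substitute 'a' -> 'i'  (+1)
  5. substitute 'n' -> 'e'  (+1)
  6. substitute 'c' -> 'v'  (+1)
  7. substitute 'e' -> 'a'  (+1)
  8. substitute 'd' -> 'l'  (+1)
Edit distance = 8
Max length = max(8, 8) = 8
Similarity = 1 - 8/8
= 0.0000


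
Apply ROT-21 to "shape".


Word: "shape"
Shift: 21
Each letter → (letter + shift) mod 26:
  's' (18) + 21 = 13 → 'n'
  'h' (7) + 21 = 2 → 'c'
  'a' (0) + 21 = 21 → 'v'
  'p' (15) + 21 = 10 → 'k'
  'e' (4) + 21 = 25 → 'z'
Result = "ncvkz"


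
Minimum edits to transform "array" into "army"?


Word 1: "array" (length 5)
Word 2: "army" (length 4)
One optimal edit sequence (insert/delete/substitute each cost 1):
  1. keep 'a'
  2. delete 'r'  (+1)
  3. keep 'r'
  4. substitute 'a' -> 'm'  (+1)
  5. keep 'y'
Total edit operations: 2
Edit distance = 2


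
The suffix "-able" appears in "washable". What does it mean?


Suffix: -able
Example: washable = wash + -able
Meaning = capable of


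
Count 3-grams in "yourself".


Word: "yourself" (length 8)
Number of 3-grams = length - 3 + 1 = 8 - 3 + 1
= 6


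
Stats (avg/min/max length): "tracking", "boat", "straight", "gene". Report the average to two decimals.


Lengths: "tracking"=8, "boat"=4, "straight"=8, "gene"=4
Sum = 24, Count = 4
Average = 24/4 = 6.00
= avg=6.00, min=4, max=8


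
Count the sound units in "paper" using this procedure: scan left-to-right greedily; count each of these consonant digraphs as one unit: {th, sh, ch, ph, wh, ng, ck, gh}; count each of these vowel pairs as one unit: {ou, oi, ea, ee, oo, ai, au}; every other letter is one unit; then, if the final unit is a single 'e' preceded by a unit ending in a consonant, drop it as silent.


Word: "paper" (5 letters)
Left-to-right scan:
  (1) 'p' (letter)
  (2) 'a' (letter)
  (3) 'p' (letter)
  (4) 'e' (letter)
  (5) 'r' (letter)
Units from scan: 5
Sound units = 5 units


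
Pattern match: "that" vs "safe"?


Pattern of "that": [0, 1, 2, 0]
Pattern of "safe": [0, 1, 2, 3]
Patterns do not match
Same pattern = No


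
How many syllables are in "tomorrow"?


Word: "tomorrow"
Syllable breakdown: to / mor / row
Counting: 3 parts
= 3 syllables


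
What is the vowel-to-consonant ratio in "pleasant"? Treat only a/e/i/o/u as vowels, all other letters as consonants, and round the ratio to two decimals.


Word: "pleasant"
Vowels (a,e,i,o,u): 3
Consonants: 5
Ratio = 3/5
= 0.60


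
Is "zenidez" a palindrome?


Word: "zenidez"
Reversed: "zedinez"
Forward == Backward? zenidez != zedinez
Palindrome = No


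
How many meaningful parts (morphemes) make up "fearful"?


Word: "fearful"
Morphemes: fear | -ful
Each morpheme carries meaning
= 2 morphemes


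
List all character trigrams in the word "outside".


Word: "outside" (length 7)
Number of trigrams = 7 - 3 + 1 = 5
  Position 0: "out"
  Position 1: "uts"
  Position 2: "tsi"
  Position 3: "sid"
  Position 4: "ide"
Trigrams = "out", "uts", "tsi", "sid", "ide"


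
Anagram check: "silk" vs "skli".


Word 1: "silk" → sorted: ikls
Word 2: "skli" → sorted: ikls
Same letters? ikls == ikls
Anagram = Yes


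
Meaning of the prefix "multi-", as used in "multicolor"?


Prefix: multi-
As in: multicolor -> multi- + color
Meaning = many


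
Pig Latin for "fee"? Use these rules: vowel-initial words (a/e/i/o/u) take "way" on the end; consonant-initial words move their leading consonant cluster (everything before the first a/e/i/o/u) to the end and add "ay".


Word: "fee"
Starts with consonant(s) → move to end, add 'ay'
Consonant cluster: "f"
Pig Latin = "eefay"


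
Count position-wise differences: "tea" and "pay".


Comparing character by character (same length = 3):
  Pos 0: 't' vs 'p' !=
  Pos 1: 'e' vs 'a' !=
  Pos 2: 'a' vs 'y' !=
Hamming distance = 3


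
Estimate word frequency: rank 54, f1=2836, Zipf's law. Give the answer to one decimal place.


Zipf's law: f(r) = f(1) / r
f(1) = 2836
f(54) = 2836 / 54
= 52.5 occurrences


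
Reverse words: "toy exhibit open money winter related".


Original: "toy exhibit open money winter related"
Words (1..n): toy | exhibit | open | money | winter | related
Reversed (n..1): related | winter | money | open | exhibit | toy
Result = "related winter money open exhibit toy"


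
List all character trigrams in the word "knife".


Word: "knife" (length 5)
Number of trigrams = 5 - 3 + 1 = 3
  Position 0: "kni"
  Position 1: "nif"
  Position 2: "ife"
Trigrams = "kni", "nif", "ife"


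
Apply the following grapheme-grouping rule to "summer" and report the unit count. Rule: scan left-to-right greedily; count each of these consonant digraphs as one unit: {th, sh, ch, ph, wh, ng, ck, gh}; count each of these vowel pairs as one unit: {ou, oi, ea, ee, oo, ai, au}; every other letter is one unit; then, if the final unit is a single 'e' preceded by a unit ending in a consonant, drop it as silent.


Word: "summer" (6 letters)
Left-to-right scan:
  [1] 's' (letter)
  [2] 'u' (letter)
  [3] 'm' (letter)
  [4] 'm' (letter)
  [5] 'e' (letter)
  [6] 'r' (letter)
Units from scan: 6
Sound units = 6 units


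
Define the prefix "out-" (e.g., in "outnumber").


Prefix: out-
Example: outnumber = out- + number
Meaning = surpass


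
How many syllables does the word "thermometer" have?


Word: "thermometer"
Syllable breakdown: ther · mom · e · ter
Counting: 4 parts
= 4 syllables


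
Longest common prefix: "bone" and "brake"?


Word 1: "bone"
Word 2: "brake"
Comparing from start:
  Pos 0: 'b' == 'b'
  Pos 1: 'o' != 'r' (stop)
LCP = "b" (length 1)


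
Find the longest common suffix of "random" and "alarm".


Word 1: "random"
Word 2: "alarm"
Comparing from end:
  Pos -1: 'm' == 'm'
  Pos -2: 'o' != 'r' (stop)
LCS = "m" (length 1)


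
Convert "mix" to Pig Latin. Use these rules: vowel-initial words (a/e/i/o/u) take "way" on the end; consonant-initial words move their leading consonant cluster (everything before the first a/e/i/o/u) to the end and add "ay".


Word: "mix"
Starts with consonant(s) → move to end, add 'ay'
Consonant cluster: "m"
Pig Latin = "ixmay"


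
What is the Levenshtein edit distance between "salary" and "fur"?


Word 1: "salary" (length 6)
Word 2: "fur" (length 3)
One optimal edit sequence (insert/delete/substitute each cost 1):
  1. delete 's'  (+1)
  2. delete 'a'  (+1)
  3. substitute 'l' -> 'f'  (+1)
  4. substitute 'a' -> 'u'  (+1)
  5. keep 'r'
  6. delete 'y'  (+1)
Total edit operations: 5
Edit distance = 5


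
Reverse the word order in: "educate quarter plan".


Original: "educate quarter plan"
Words (1..n): educate | quarter | plan
Reversed (n..1): plan | quarter | educate
Result = "plan quarter educate"


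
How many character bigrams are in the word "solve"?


Word: "solve" (length 5)
Number of 2-grams = length - 2 + 1 = 5 - 2 + 1
= 4


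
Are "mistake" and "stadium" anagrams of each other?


Word 1: "mistake" → sorted: aeikmst
Word 2: "stadium" → sorted: adimstu
Same letters? aeikmst != adimstu
Anagram = No


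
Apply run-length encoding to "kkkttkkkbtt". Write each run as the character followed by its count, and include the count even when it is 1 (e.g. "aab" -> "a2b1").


String: "kkkttkkkbtt"
Scanning for consecutive runs:
  'k' x 3
  't' x 2
  'k' x 3
  'b' x 1
  't' x 2
RLE = "k3t2k3b1t2"


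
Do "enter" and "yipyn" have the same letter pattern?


Pattern of "enter": [0, 1, 2, 0, 3]
Pattern of "yipyn": [0, 1, 2, 0, 3]
Patterns match
Same pattern = Yes


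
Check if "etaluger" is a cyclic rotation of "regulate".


Word: "regulate", Candidate: "etaluger"
Method: check if candidate is substring of word+word
"regulateregulate" contains "etaluger"? No
Is rotation = No


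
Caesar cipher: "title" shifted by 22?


Word: "title"
Shift: 22
Each letter → (letter + shift) mod 26:
  't' (19) + 22 = 15 → 'p'
  'i' (8) + 22 = 4 → 'e'
  't' (19) + 22 = 15 → 'p'
  'l' (11) + 22 = 7 → 'h'
  'e' (4) + 22 = 0 → 'a'
Result = "pepha"


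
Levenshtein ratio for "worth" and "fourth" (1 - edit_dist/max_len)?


Word 1: "worth" (length 5)
Word 2: "fourth" (length 6)
One optimal edit sequence:
  1. substitute 'w' -> 'f'  (+1)
  2. keep 'o'
  3. insert 'u'  (+1)
  4. keep 'r'
  5. keep 't'
  6. keep 'h'
Edit distance = 2
Max length = max(5, 6) = 6
Similarity = 1 - 2/6
= 0.6667


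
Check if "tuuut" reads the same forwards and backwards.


Word: "tuuut"
Reversed: "tuuut"
Forward == Backward? tuuut == tuuut
Palindrome = Yes


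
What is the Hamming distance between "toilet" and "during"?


Comparing character by character (same length = 6):
  Pos 0: 't' vs 'd' !=
  Pos 1: 'o' vs 'u' !=
  Pos 2: 'i' vs 'r' !=
  Pos 3: 'l' vs 'i' !=
  Pos 4: 'e' vs 'n' !=
  Pos 5: 't' vs 'g' !=
Hamming distance = 6


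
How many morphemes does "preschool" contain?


Word: "preschool"
Morphemes: pre- + school
Each morpheme carries meaning
= 2 morphemes


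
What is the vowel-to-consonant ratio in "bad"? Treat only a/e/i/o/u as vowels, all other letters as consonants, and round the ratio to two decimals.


Word: "bad"
Vowels (a,e,i,o,u): 1
Consonants: 2
Ratio = 1/2
= 0.50


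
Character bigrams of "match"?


Word: "match" (length 5)
Number of bigrams = 5 - 2 + 1 = 4
  Position 0: "ma"
  Position 1: "at"
  Position 2: "tc"
  Position 3: "ch"
Bigrams = "ma", "at", "tc", "ch"


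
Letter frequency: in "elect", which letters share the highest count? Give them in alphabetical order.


Word: "elect"
Letter counts:
  'c': 1
  'e': 2
  'l': 1
  't': 1
Maximum count = 2
Most frequent = 'e' (2 times each)


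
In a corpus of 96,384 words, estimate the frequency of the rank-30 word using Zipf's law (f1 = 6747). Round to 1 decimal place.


Zipf's law: f(r) = f(1) / r
f(1) = 6747
f(30) = 6747 / 30
= 224.9 occurrences


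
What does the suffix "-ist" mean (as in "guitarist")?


Suffix: -ist
Example: guitarist (guitar + -ist)
Meaning = one who practices


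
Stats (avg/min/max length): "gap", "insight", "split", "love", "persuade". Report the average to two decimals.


Lengths: "gap"=3, "insight"=7, "split"=5, "love"=4, "persuade"=8
Sum = 27, Count = 5
Average = 27/5 = 5.40
= avg=5.40, min=3, max=8


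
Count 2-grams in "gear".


Word: "gear" (length 4)
Number of 2-grams = length - 2 + 1 = 4 - 2 + 1
= 3


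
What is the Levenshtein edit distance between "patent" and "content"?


Word 1: "patent" (length 6)
Word 2: "content" (length 7)
One optimal edit sequence (insert/delete/substitute each cost 1):
  1. insert 'c'  (+1)
  2. substitute 'p' -> 'o'  (+1)
  3. substitute 'a' -> 'n'  (+1)
  4. keep 't'
  5. keep 'e'
  6. keep 'n'
  7. keep 't'
Total edit operations: 3
Edit distance = 3


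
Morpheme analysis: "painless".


Word: "painless"
Morphemes: pain | -less
Each morpheme carries meaning
= 2 morphemes


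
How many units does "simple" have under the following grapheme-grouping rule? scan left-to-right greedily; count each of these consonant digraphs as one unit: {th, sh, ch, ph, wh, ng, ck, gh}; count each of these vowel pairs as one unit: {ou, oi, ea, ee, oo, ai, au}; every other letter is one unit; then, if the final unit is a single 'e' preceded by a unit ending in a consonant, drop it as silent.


Word: "simple" (6 letters)
Left-to-right scan:
  1. 's' (letter)
  2. 'i' (letter)
  3. 'm' (letter)
  4. 'p' (letter)
  5. 'l' (letter)
  6. 'e' (letter)
Units from scan: 6
Final unit is 'e' after a consonant -> drop as silent (-1)
Sound units = 5 units


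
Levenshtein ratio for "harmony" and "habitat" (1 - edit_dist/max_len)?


Word 1: "harmony" (length 7)
Word 2: "habitat" (length 7)
One optimal edit sequence:
  1. keep 'h'
  2. keep 'a'
  3. substitute 'r' -> 'b'  (+1)
  4. substitute 'm' -> 'i'  (+1)
  5. substitute 'o' -> 't'  (+1)
  6. substitute 'n' -> 'a'  (+1)
  7. substitute 'y' -> 't'  (+1)
Edit distance = 5
Max length = max(7, 7) = 7
Similarity = 1 - 5/7
= 0.2857


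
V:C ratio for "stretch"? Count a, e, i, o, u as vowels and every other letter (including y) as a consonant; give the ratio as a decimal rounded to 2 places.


Word: "stretch"
Vowels (a,e,i,o,u): 1
Consonants: 6
Ratio = 1/6
= 0.17


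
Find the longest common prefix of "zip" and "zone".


Word 1: "zip"
Word 2: "zone"
Comparing from start:
  Pos 0: 'z' == 'z'
  Pos 1: 'i' != 'o' (stop)
LCP = "z" (length 1)


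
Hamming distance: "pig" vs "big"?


Comparing character by character (same length = 3):
  Pos 0: 'p' vs 'b' !=
  Pos 1: 'i' vs 'i' =
  Pos 2: 'g' vs 'g' =
Hamming distance = 1


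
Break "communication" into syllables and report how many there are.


Word: "communication"
Syllable breakdown: com · mu · ni · ca · tion
Counting: 5 parts
= 5 syllables


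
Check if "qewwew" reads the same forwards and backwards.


Word: "qewwew"
Reversed: "wewweq"
Forward == Backward? qewwew != wewweq
Palindrome = No


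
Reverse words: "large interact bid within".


Original: "large interact bid within"
Words (1..n): large | interact | bid | within
Reversed (n..1): within | bid | interact | large
Result = "within bid interact large"


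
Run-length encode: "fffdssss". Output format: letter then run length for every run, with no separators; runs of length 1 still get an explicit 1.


String: "fffdssss"
Scanning for consecutive runs:
  'f' x 3
  'd' x 1
  's' x 4
RLE = "f3d1s4"


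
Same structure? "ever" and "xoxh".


Pattern of "ever": [0, 1, 0, 2]
Pattern of "xoxh": [0, 1, 0, 2]
Patterns match
Same pattern = Yes


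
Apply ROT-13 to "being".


Word: "being"
Shift: 13
Each letter → (letter + shift) mod 26:
  'b' (1) + 13 = 14 → 'o'
  'e' (4) + 13 = 17 → 'r'
  'i' (8) + 13 = 21 → 'v'
  'n' (13) + 13 = 0 → 'a'
  'g' (6) + 13 = 19 → 't'
Result = "orvat"


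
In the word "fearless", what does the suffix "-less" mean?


Suffix: -less
Example: fearless (fear + -less)
Meaning = without


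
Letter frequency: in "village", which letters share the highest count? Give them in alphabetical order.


Word: "village"
Letter counts:
  'a': 1
  'e': 1
  'g': 1
  'i': 1
  'l': 2
  'v': 1
Maximum count = 2
Most frequent = 'l' (2 times each)


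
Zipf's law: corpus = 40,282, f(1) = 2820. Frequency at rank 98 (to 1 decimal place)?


Zipf's law: f(r) = f(1) / r
f(1) = 2820
f(98) = 2820 / 98
= 28.8 occurrences


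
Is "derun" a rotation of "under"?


Word: "under", Candidate: "derun"
Method: check if candidate is substring of word+word
"underunder" contains "derun"? Yes
Is rotation = Yes


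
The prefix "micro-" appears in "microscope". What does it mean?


Prefix: micro-
Example: microscope (micro- + scope)
Meaning = small


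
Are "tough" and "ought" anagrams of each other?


Word 1: "tough" → sorted: ghotu
Word 2: "ought" → sorted: ghotu
Same letters? ghotu == ghotu
Anagram = Yes
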